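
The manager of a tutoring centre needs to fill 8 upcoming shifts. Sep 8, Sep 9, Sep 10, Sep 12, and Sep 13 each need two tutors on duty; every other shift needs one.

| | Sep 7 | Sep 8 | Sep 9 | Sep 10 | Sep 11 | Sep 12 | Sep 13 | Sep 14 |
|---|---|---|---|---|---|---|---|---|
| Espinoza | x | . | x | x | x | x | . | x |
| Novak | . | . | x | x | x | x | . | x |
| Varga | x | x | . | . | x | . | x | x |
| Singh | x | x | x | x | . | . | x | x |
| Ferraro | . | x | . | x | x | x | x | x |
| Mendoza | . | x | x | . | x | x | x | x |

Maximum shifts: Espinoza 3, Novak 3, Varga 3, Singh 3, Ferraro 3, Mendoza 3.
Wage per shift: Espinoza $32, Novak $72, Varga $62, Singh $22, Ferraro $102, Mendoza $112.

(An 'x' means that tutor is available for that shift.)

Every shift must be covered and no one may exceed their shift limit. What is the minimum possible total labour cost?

Picking the cheapest available tutor for each shift independently would cost $456, but that ignores the shift limits.
An optimal schedule: Sep 7→Espinoza, Sep 8→Varga+Singh, Sep 9→Espinoza+Novak, Sep 10→Novak+Singh, Sep 11→Espinoza, Sep 12→Novak+Ferraro, Sep 13→Varga+Singh, Sep 14→Varga.
Total: 32 + 62 + 22 + 32 + 72 + 72 + 22 + 32 + 72 + 102 + 62 + 22 + 62 = $666.

$666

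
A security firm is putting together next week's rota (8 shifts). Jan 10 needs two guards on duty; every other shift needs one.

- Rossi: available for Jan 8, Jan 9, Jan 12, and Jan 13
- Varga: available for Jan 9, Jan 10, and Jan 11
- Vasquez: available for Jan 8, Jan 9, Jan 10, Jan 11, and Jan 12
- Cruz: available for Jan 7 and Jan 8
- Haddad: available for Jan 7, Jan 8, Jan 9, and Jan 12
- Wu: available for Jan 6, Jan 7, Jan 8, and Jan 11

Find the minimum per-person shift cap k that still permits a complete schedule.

With 6 guards and 9 worker-slots to fill, someone must work at least ⌈9/6⌉ = 2 shifts, so k ≥ 2.
k = 2 works: Jan 6→Wu, Jan 7→Cruz, Jan 8→Cruz, Jan 9→Vasquez, Jan 10→Varga+Vasquez, Jan 11→Varga, Jan 12→Rossi, Jan 13→Rossi.
Loads: Rossi 2, Varga 2, Vasquez 2, Cruz 2, Haddad 0, Wu 1 — all ≤ 2.

2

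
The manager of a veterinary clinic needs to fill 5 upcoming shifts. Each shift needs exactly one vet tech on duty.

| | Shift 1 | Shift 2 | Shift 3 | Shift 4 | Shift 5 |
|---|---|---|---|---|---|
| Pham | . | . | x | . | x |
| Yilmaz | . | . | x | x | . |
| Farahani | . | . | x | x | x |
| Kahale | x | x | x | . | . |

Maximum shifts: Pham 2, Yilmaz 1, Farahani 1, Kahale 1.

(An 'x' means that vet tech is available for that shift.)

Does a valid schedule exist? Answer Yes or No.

Total capacity is 5 and 5 slots are needed, so capacity alone doesn't rule it out.
Shifts {Shift 1, Shift 2} need 2 worker-slots in total, but the vet techs available for any of those shifts (Kahale) can supply at most 1 among them. So no valid schedule exists.

No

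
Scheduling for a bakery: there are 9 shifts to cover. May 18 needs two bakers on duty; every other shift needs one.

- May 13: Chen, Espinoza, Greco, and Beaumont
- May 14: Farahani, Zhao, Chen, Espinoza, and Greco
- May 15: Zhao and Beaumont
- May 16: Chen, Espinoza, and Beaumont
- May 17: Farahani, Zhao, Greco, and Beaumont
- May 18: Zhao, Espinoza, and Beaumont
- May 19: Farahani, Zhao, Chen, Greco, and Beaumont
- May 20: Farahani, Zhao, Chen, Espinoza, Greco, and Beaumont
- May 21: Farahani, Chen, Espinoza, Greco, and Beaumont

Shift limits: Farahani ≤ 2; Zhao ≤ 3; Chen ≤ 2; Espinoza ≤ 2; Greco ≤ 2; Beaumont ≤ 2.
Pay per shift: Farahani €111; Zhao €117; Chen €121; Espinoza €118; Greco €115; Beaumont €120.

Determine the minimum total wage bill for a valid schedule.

€1159

Picking the cheapest available baker for each shift independently would cost €1140, but that ignores the shift limits.
An optimal schedule: May 13→Greco, May 14→Farahani, May 15→Zhao, May 16→Espinoza, May 17→Farahani, May 18→Zhao+Espinoza, May 19→Greco, May 20→Zhao, May 21→Beaumont.
Total: 115 + 111 + 117 + 118 + 111 + 117 + 118 + 115 + 117 + 120 = €1159.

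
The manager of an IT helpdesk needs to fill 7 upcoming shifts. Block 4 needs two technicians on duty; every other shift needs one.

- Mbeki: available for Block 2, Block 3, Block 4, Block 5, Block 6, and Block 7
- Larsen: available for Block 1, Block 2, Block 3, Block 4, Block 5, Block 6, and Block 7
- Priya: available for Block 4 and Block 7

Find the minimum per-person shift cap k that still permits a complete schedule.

3

With 3 technicians and 8 worker-slots to fill, someone must work at least ⌈8/3⌉ = 3 shifts, so k ≥ 3.
k = 3 works: Block 1→Larsen, Block 2→Mbeki, Block 3→Mbeki, Block 4→Larsen+Priya, Block 5→Mbeki, Block 6→Larsen, Block 7→Priya.
Loads: Mbeki 3, Larsen 3, Priya 2 — all ≤ 3.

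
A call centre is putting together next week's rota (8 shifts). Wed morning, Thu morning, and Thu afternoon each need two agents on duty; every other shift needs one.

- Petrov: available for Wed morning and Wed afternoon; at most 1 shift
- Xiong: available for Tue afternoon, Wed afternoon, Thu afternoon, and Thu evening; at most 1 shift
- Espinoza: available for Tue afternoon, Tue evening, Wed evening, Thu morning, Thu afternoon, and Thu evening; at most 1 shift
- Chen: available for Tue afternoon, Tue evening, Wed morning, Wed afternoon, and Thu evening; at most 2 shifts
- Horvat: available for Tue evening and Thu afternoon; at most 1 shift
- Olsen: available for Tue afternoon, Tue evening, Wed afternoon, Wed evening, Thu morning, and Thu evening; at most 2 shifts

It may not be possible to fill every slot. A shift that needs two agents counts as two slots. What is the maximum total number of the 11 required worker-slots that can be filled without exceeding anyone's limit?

8

Total capacity across all agents is 1+1+1+2+1+2 = 8, and 11 slots are needed, so at most 8 can be filled.
An assignment achieving 8: Tue afternoon→Chen, Tue evening→Olsen, Wed morning→Petrov+Chen, Wed evening→Espinoza, Thu morning→Olsen, Thu afternoon→Xiong+Horvat.
Loads: Petrov 1/1, Xiong 1/1, Espinoza 1/1, Chen 2/2, Horvat 1/1, Olsen 2/2.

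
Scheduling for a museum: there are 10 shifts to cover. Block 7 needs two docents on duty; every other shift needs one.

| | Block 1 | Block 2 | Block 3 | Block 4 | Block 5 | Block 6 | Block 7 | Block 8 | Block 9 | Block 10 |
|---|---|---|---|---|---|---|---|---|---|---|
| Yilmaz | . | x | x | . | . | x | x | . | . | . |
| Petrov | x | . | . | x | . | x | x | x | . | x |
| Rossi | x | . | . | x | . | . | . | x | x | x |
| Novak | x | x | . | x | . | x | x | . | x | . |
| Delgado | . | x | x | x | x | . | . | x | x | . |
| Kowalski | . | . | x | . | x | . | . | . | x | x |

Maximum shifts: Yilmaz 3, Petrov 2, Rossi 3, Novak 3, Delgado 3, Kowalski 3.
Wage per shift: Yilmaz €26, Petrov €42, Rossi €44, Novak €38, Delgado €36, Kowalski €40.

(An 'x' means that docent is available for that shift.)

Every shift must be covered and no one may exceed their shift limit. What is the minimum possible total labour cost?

Picking the cheapest available docent for each shift independently would cost €364, but that ignores the shift limits.
An optimal schedule: Block 1→Novak, Block 2→Yilmaz, Block 3→Yilmaz, Block 4→Delgado, Block 5→Delgado, Block 6→Novak, Block 7→Yilmaz+Novak, Block 8→Delgado, Block 9→Kowalski, Block 10→Kowalski.
Total: 38 + 26 + 26 + 36 + 36 + 38 + 26 + 38 + 36 + 40 + 40 = €380.

€380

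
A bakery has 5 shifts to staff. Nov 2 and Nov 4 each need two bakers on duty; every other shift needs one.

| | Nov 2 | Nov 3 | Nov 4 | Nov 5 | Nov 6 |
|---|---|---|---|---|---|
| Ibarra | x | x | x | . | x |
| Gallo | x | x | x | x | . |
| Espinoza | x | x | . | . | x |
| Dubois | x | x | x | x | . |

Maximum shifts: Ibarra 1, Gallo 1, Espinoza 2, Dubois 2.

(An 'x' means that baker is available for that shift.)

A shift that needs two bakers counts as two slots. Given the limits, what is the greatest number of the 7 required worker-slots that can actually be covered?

Total capacity across all bakers is 1+1+2+2 = 6, and 7 slots are needed, so at most 6 can be filled.
An assignment achieving 6: Nov 2→Espinoza+Dubois, Nov 3→Espinoza, Nov 4→Dubois, Nov 5→Gallo, Nov 6→Ibarra.
Loads: Ibarra 1/1, Gallo 1/1, Espinoza 2/2, Dubois 2/2.

6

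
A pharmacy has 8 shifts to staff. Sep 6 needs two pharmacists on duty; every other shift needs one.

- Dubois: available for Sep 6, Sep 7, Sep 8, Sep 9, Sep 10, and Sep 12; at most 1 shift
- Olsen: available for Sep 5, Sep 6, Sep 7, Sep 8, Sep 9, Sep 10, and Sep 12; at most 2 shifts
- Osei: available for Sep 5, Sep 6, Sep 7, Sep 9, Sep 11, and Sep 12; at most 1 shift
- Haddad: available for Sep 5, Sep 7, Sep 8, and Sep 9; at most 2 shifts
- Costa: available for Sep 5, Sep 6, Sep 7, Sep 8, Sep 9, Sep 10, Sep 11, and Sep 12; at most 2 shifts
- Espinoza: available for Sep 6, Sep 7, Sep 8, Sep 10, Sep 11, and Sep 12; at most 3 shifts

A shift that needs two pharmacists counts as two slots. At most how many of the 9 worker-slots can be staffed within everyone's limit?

9

Total capacity across all pharmacists is 1+2+1+2+2+3 = 11, and 9 slots are needed, so at most 9 can be filled.
An assignment achieving 9: Sep 5→Olsen, Sep 6→Olsen+Costa, Sep 7→Espinoza, Sep 8→Haddad, Sep 9→Haddad, Sep 10→Dubois, Sep 11→Osei, Sep 12→Costa.
Loads: Dubois 1/1, Olsen 2/2, Osei 1/1, Haddad 2/2, Costa 2/2, Espinoza 1/3.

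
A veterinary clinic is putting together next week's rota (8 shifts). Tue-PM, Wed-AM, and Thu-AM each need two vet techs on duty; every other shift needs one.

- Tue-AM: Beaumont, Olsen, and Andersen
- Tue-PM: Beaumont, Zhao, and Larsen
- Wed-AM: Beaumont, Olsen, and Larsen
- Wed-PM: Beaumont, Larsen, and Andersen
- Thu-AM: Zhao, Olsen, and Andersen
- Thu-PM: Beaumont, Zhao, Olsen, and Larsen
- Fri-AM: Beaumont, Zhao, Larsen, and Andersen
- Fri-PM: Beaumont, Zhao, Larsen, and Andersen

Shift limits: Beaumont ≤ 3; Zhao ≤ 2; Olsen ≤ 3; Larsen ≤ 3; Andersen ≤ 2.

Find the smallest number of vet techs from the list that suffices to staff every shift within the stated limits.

4

11 slots to fill and no one can take more than 3, so at least ⌈11/3⌉ = 4 vet techs are needed.
Beaumont, Zhao, Olsen, and Larsen alone can cover everything: Tue-AM→Beaumont, Tue-PM→Beaumont+Zhao, Wed-AM→Olsen+Larsen, Wed-PM→Beaumont, Thu-AM→Zhao+Olsen, Thu-PM→Olsen, Fri-AM→Larsen, Fri-PM→Larsen.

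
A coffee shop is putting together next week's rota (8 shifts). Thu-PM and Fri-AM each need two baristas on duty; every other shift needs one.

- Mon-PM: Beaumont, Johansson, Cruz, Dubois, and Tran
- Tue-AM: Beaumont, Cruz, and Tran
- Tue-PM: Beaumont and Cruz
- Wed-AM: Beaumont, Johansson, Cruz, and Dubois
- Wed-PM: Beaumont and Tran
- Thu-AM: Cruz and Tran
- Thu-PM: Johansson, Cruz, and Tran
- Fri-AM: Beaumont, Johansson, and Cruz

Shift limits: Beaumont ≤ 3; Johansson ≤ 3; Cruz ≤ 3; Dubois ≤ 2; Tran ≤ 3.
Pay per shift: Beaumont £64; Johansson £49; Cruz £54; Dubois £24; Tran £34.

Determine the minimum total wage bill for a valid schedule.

£410

Picking the cheapest available barista for each shift independently would cost £390, but that ignores the shift limits.
An optimal schedule: Mon-PM→Dubois, Tue-AM→Tran, Tue-PM→Cruz, Wed-AM→Dubois, Wed-PM→Tran, Thu-AM→Tran, Thu-PM→Johansson+Cruz, Fri-AM→Johansson+Cruz.
Total: 24 + 34 + 54 + 24 + 34 + 34 + 49 + 54 + 49 + 54 = £410.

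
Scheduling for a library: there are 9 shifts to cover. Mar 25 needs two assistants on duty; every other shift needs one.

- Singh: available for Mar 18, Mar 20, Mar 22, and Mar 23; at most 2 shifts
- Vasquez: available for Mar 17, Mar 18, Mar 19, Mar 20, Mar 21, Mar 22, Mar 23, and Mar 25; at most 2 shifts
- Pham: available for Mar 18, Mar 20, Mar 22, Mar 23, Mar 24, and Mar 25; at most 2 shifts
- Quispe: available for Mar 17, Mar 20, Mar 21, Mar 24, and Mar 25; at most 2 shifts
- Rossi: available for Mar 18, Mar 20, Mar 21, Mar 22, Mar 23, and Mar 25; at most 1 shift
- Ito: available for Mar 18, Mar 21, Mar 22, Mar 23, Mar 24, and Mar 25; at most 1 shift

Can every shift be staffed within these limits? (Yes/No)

Mar 19 can only be covered by Vasquez, so that assignment is forced.
One valid schedule: Mar 17→Vasquez, Mar 18→Singh, Mar 19→Vasquez, Mar 20→Singh, Mar 21→Quispe, Mar 22→Pham, Mar 23→Rossi, Mar 24→Pham, Mar 25→Quispe+Ito.
Loads: Singh 2/2, Vasquez 2/2, Pham 2/2, Quispe 2/2, Rossi 1/1, Ito 1/1 — all within limits.

Yes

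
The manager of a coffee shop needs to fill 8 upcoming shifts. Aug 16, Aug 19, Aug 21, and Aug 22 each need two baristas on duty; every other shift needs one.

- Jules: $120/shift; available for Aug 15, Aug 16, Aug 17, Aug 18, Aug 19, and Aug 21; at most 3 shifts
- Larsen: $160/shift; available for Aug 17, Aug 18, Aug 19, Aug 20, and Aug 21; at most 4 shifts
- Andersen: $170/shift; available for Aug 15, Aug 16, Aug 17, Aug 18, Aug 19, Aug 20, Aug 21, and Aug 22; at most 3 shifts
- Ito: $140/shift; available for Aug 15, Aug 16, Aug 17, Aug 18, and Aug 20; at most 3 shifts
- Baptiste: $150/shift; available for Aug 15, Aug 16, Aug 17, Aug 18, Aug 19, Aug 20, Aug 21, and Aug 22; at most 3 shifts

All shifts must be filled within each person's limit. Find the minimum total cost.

$1720

Aug 22 can only be covered by Andersen and Baptiste, so that assignment is forced.
Picking the cheapest available barista for each shift independently would cost $1620, but that ignores the shift limits.
An optimal schedule: Aug 15→Jules, Aug 16→Jules+Ito, Aug 17→Jules, Aug 18→Ito, Aug 19→Baptiste+Larsen, Aug 20→Ito, Aug 21→Baptiste+Larsen, Aug 22→Baptiste+Andersen.
Total: 120 + 120 + 140 + 120 + 140 + 150 + 160 + 140 + 150 + 160 + 150 + 170 = $1720.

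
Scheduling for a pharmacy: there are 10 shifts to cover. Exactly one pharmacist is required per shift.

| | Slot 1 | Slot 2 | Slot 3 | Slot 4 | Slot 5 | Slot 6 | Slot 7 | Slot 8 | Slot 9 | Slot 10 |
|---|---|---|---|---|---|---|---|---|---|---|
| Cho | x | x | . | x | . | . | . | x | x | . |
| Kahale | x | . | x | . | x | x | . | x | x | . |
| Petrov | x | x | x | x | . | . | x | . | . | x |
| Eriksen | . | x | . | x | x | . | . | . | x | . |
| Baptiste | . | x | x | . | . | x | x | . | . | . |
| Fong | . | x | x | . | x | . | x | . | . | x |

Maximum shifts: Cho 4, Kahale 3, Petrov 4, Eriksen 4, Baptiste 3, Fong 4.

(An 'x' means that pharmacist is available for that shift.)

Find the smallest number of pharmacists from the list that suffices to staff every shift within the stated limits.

10 slots to fill and no one can take more than 4, so at least ⌈10/4⌉ = 3 pharmacists are needed.
Cho, Kahale, and Petrov alone can cover everything: Slot 1→Petrov, Slot 2→Cho, Slot 3→Kahale, Slot 4→Cho, Slot 5→Kahale, Slot 6→Kahale, Slot 7→Petrov, Slot 8→Cho, Slot 9→Cho, Slot 10→Petrov.

3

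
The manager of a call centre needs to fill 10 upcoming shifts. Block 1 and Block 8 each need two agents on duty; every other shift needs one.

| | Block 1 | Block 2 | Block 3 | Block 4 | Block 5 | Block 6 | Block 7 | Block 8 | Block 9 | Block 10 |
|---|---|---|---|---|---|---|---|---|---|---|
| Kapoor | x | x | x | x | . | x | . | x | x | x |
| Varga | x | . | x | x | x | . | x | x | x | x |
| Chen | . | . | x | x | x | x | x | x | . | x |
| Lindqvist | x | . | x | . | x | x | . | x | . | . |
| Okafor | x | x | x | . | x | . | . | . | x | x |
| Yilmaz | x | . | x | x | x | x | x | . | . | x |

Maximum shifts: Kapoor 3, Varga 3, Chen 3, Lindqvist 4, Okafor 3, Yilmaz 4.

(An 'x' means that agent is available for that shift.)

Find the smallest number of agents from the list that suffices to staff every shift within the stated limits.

12 slots to fill and no one can take more than 4, so at least ⌈12/4⌉ = 3 agents are needed.
Any 3 agents together have capacity at most 4+4+3 = 11 < 12 slots, so 3 can never suffice.
Kapoor, Varga, Chen, and Lindqvist alone can cover everything: Block 1→Kapoor+Varga, Block 2→Kapoor, Block 3→Lindqvist, Block 4→Varga, Block 5→Chen, Block 6→Lindqvist, Block 7→Varga, Block 8→Chen+Lindqvist, Block 9→Kapoor, Block 10→Chen.

4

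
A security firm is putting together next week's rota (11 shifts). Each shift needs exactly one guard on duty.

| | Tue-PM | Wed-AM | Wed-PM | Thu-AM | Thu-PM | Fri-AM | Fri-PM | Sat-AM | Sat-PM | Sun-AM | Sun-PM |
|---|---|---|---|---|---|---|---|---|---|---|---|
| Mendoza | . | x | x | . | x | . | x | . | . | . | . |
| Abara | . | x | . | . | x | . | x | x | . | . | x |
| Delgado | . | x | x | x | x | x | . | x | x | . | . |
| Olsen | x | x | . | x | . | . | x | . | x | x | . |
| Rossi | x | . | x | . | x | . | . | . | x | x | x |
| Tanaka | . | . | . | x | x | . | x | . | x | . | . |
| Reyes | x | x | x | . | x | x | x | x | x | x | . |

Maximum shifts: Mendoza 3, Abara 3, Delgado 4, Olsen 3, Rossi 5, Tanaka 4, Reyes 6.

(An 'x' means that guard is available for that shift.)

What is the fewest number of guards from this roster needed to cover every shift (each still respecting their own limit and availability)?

3

11 slots to fill and no one can take more than 6, so at least ⌈11/6⌉ = 2 guards are needed.
No set of 2 guards can cover every shift (each such set leaves at least one shift with no one available or exceeds a cap).
Mendoza, Delgado, and Rossi alone can cover everything: Tue-PM→Rossi, Wed-AM→Mendoza, Wed-PM→Mendoza, Thu-AM→Delgado, Thu-PM→Rossi, Fri-AM→Delgado, Fri-PM→Mendoza, Sat-AM→Delgado, Sat-PM→Delgado, Sun-AM→Rossi, Sun-PM→Rossi.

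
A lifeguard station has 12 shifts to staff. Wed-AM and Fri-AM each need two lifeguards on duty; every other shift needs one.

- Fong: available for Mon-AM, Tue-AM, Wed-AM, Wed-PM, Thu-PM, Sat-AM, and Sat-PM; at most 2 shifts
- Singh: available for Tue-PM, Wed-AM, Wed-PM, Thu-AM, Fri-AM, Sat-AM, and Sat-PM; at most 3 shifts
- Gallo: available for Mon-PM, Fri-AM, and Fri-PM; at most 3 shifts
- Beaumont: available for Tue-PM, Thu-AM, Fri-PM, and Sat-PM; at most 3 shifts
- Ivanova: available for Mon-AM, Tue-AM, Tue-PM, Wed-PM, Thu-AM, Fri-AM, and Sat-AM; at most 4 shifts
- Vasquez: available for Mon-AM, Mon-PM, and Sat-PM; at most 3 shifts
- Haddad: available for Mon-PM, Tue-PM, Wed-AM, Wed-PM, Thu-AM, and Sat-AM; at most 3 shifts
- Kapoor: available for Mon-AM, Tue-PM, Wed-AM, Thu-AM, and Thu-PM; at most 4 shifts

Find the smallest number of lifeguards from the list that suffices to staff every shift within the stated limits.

14 slots to fill and no one can take more than 4, so at least ⌈14/4⌉ = 4 lifeguards are needed.
Singh, Gallo, Ivanova, and Kapoor alone can cover everything: Mon-AM→Ivanova, Mon-PM→Gallo, Tue-AM→Ivanova, Tue-PM→Kapoor, Wed-AM→Singh+Kapoor, Wed-PM→Singh, Thu-AM→Kapoor, Thu-PM→Kapoor, Fri-AM→Gallo+Ivanova, Fri-PM→Gallo, Sat-AM→Ivanova, Sat-PM→Singh.

4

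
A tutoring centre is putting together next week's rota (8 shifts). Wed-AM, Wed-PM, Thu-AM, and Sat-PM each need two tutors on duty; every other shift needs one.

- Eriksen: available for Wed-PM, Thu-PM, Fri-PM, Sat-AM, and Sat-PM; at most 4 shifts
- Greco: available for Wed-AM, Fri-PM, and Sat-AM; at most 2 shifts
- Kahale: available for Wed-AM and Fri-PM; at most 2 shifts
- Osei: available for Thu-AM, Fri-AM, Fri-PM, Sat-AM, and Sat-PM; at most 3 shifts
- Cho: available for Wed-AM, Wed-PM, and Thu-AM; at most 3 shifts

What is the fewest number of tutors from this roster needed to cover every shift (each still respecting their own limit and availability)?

12 slots to fill and no one can take more than 4, so at least ⌈12/4⌉ = 3 tutors are needed.
Any 3 tutors together have capacity at most 4+3+3 = 10 < 12 slots, so 3 can never suffice.
Eriksen, Greco, Osei, and Cho alone can cover everything: Wed-AM→Greco+Cho, Wed-PM→Eriksen+Cho, Thu-AM→Osei+Cho, Thu-PM→Eriksen, Fri-AM→Osei, Fri-PM→Eriksen, Sat-AM→Greco, Sat-PM→Eriksen+Osei.

4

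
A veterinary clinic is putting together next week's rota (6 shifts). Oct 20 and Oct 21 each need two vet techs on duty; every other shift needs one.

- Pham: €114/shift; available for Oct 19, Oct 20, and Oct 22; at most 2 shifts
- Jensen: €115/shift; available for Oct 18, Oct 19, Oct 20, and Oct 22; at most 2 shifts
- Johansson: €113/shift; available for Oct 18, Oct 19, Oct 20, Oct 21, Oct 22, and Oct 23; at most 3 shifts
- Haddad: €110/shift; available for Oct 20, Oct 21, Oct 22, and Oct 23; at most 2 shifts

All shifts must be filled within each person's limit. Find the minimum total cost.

€902

Oct 21 can only be covered by Johansson and Haddad, so that assignment is forced.
Picking the cheapest available vet tech for each shift independently would cost €892, but that ignores the shift limits.
An optimal schedule: Oct 18→Johansson, Oct 19→Johansson, Oct 20→Pham+Jensen, Oct 21→Haddad+Johansson, Oct 22→Pham, Oct 23→Haddad.
Total: 113 + 113 + 114 + 115 + 110 + 113 + 114 + 110 = €902.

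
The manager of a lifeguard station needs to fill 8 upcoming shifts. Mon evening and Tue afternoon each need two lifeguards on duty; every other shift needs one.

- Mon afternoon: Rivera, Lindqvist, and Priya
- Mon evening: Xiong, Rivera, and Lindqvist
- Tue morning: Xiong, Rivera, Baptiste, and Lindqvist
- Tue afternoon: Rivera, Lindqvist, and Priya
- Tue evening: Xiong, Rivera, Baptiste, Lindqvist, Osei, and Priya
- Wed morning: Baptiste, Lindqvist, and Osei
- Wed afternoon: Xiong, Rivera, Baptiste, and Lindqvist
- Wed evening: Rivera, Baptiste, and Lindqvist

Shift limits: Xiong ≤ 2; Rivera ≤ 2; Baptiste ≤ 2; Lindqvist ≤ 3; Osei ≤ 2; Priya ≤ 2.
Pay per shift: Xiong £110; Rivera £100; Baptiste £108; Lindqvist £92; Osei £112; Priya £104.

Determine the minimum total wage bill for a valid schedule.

£1010

Picking the cheapest available lifeguard for each shift independently would cost £936, but that ignores the shift limits.
An optimal schedule: Mon afternoon→Lindqvist, Mon evening→Lindqvist+Rivera, Tue morning→Baptiste, Tue afternoon→Lindqvist+Priya, Tue evening→Priya, Wed morning→Baptiste, Wed afternoon→Xiong, Wed evening→Rivera.
Total: 92 + 92 + 100 + 108 + 92 + 104 + 104 + 108 + 110 + 100 = £1010.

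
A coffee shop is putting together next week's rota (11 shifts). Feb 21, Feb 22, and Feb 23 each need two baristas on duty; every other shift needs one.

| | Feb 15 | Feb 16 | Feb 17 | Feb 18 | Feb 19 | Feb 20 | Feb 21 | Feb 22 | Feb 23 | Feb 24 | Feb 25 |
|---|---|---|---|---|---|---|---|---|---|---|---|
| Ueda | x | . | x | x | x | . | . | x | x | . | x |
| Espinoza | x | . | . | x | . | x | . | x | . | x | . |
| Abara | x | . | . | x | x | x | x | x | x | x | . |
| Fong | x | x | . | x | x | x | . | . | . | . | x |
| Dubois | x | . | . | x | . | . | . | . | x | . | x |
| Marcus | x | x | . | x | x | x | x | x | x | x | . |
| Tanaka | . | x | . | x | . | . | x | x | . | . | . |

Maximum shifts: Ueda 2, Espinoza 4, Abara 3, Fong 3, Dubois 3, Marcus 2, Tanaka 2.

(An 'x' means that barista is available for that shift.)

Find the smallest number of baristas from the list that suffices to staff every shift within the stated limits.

14 slots to fill and no one can take more than 4, so at least ⌈14/4⌉ = 4 baristas are needed.
Any 4 baristas together have capacity at most 4+3+3+3 = 13 < 14 slots, so 4 can never suffice.
Ueda, Espinoza, Abara, Fong, and Marcus alone can cover everything: Feb 15→Espinoza, Feb 16→Fong, Feb 17→Ueda, Feb 18→Fong, Feb 19→Fong, Feb 20→Espinoza, Feb 21→Abara+Marcus, Feb 22→Espinoza+Abara, Feb 23→Abara+Marcus, Feb 24→Espinoza, Feb 25→Ueda.

5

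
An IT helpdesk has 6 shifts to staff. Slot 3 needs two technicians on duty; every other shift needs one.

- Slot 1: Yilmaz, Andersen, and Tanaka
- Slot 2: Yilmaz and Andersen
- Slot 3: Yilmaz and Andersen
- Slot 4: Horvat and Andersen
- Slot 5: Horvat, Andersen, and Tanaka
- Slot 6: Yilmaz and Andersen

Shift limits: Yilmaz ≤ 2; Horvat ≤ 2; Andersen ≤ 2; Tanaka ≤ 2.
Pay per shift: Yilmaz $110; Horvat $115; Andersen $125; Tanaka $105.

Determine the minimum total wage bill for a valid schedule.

$795

Slot 3 can only be covered by Yilmaz and Andersen, so that assignment is forced.
Picking the cheapest available technician for each shift independently would cost $780, but that ignores the shift limits.
An optimal schedule: Slot 1→Tanaka, Slot 2→Yilmaz, Slot 3→Yilmaz+Andersen, Slot 4→Horvat, Slot 5→Tanaka, Slot 6→Andersen.
Total: 105 + 110 + 110 + 125 + 115 + 105 + 125 = $795.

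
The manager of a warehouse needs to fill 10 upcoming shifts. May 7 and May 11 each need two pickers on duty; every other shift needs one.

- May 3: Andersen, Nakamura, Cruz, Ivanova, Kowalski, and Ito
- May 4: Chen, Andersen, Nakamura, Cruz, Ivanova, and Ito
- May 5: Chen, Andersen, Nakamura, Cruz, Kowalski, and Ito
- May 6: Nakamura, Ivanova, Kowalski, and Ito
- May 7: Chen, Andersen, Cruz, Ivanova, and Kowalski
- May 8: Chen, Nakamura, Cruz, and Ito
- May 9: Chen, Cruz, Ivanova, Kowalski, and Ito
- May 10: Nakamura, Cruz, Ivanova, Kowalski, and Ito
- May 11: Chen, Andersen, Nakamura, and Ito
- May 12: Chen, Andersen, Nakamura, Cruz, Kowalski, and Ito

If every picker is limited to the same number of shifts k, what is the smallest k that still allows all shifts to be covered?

With 7 pickers and 12 worker-slots to fill, someone must work at least ⌈12/7⌉ = 2 shifts, so k ≥ 2.
k = 2 works: May 3→Andersen, May 4→Cruz, May 5→Cruz, May 6→Nakamura, May 7→Ivanova+Kowalski, May 8→Chen, May 9→Chen, May 10→Nakamura, May 11→Andersen+Ito, May 12→Kowalski.
Loads: Chen 2, Andersen 2, Nakamura 2, Cruz 2, Ivanova 1, Kowalski 2, Ito 1 — all ≤ 2.

2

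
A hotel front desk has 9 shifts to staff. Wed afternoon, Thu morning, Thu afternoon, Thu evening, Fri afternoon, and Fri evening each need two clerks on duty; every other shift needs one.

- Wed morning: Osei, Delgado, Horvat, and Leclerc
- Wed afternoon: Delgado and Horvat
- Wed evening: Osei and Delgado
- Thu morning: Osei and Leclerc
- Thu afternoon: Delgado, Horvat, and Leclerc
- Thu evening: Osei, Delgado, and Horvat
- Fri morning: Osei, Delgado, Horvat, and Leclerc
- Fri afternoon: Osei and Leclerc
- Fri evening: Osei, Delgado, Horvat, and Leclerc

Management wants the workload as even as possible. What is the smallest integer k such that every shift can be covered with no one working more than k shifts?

4

With 4 clerks and 15 worker-slots to fill, someone must work at least ⌈15/4⌉ = 4 shifts, so k ≥ 4.
k = 4 works: Wed morning→Delgado, Wed afternoon→Delgado+Horvat, Wed evening→Osei, Thu morning→Osei+Leclerc, Thu afternoon→Delgado+Horvat, Thu evening→Osei+Delgado, Fri morning→Horvat, Fri afternoon→Osei+Leclerc, Fri evening→Horvat+Leclerc.
Loads: Osei 4, Delgado 4, Horvat 4, Leclerc 3 — all ≤ 4.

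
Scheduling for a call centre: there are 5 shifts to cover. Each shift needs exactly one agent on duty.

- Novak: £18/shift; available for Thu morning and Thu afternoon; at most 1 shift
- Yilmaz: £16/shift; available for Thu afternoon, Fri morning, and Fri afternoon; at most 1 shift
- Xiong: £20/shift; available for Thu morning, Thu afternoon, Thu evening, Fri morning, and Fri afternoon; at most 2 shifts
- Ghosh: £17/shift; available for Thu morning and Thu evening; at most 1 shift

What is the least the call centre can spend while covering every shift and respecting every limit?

Picking the cheapest available agent for each shift independently would cost £82, but that ignores the shift limits.
An optimal schedule: Thu morning→Ghosh, Thu afternoon→Novak, Thu evening→Xiong, Fri morning→Yilmaz, Fri afternoon→Xiong.
Total: 17 + 18 + 20 + 16 + 20 = £91.

£91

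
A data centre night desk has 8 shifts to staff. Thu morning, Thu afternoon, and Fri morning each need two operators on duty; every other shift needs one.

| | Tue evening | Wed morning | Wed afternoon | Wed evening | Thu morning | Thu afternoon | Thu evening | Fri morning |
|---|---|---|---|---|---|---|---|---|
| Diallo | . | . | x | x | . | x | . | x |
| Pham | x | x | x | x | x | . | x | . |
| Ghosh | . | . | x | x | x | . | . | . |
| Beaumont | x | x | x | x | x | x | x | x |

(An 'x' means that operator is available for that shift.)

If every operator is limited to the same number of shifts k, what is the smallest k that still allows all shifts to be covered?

With 4 operators and 11 worker-slots to fill, someone must work at least ⌈11/4⌉ = 3 shifts, so k ≥ 3.
k = 3 works: Tue evening→Pham, Wed morning→Pham, Wed afternoon→Diallo, Wed evening→Ghosh, Thu morning→Ghosh+Beaumont, Thu afternoon→Diallo+Beaumont, Thu evening→Pham, Fri morning→Diallo+Beaumont.
Loads: Diallo 3, Pham 3, Ghosh 2, Beaumont 3 — all ≤ 3.

3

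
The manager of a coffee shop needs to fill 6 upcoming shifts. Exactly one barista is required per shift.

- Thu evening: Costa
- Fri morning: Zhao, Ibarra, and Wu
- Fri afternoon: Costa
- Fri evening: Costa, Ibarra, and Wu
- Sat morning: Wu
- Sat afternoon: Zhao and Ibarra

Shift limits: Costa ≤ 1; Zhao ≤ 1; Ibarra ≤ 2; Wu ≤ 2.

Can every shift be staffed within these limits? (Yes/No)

Total capacity is 6 and 6 slots are needed, so capacity alone doesn't rule it out.
Shifts {Thu evening, Fri afternoon} need 2 worker-slots in total, but the baristas available for any of those shifts (Costa) can supply at most 1 among them. So no valid schedule exists.

No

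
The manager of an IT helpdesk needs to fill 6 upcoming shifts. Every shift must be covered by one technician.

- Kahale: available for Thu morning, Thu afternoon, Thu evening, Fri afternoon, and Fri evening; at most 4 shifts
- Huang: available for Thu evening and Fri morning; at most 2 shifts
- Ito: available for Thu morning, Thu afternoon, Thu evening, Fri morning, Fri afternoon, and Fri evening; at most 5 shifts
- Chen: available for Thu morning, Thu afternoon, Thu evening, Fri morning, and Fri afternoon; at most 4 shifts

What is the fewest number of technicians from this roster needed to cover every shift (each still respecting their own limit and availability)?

2

6 slots to fill and no one can take more than 5, so at least ⌈6/5⌉ = 2 technicians are needed.
Kahale and Huang alone can cover everything: Thu morning→Kahale, Thu afternoon→Kahale, Thu evening→Huang, Fri morning→Huang, Fri afternoon→Kahale, Fri evening→Kahale.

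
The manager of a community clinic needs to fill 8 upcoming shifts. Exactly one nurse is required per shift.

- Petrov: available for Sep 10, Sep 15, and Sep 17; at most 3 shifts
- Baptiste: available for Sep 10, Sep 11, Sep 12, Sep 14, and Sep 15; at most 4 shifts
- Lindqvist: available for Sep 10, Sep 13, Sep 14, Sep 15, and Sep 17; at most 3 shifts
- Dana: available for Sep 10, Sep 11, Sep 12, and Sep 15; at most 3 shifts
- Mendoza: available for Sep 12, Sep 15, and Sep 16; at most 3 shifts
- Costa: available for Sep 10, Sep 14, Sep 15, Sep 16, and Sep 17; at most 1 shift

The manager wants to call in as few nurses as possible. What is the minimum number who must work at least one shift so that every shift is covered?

8 slots to fill and no one can take more than 4, so at least ⌈8/4⌉ = 2 nurses are needed.
Any 2 nurses together have capacity at most 4+3 = 7 < 8 slots, so 2 can never suffice.
Baptiste, Lindqvist, and Mendoza alone can cover everything: Sep 10→Baptiste, Sep 11→Baptiste, Sep 12→Baptiste, Sep 13→Lindqvist, Sep 14→Baptiste, Sep 15→Lindqvist, Sep 16→Mendoza, Sep 17→Lindqvist.

3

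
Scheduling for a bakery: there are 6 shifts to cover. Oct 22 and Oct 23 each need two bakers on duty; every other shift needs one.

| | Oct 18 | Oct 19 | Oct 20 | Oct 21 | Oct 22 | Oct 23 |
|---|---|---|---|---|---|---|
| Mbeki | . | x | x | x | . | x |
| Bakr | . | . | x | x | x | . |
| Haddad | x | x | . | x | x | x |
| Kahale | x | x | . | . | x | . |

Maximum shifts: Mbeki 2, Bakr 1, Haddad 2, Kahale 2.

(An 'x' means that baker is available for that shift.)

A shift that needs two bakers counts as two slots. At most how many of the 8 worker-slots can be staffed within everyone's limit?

7

Total capacity across all bakers is 2+1+2+2 = 7, and 8 slots are needed, so at most 7 can be filled.
An assignment achieving 7: Oct 18→Haddad, Oct 19→Kahale, Oct 20→Mbeki, Oct 21→Bakr, Oct 22→Kahale, Oct 23→Mbeki+Haddad.
Loads: Mbeki 2/2, Bakr 1/1, Haddad 2/2, Kahale 2/2.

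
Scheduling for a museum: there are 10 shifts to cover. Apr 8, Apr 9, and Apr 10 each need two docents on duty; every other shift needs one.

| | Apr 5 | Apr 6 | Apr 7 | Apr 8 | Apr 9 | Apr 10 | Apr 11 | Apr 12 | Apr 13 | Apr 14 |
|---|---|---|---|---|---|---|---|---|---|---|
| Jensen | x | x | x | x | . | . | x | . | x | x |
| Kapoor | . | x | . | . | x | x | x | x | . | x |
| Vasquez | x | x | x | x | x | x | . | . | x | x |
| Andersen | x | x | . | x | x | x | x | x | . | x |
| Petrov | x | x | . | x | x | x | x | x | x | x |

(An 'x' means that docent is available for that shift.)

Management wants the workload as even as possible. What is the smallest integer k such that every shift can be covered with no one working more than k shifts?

With 5 docents and 13 worker-slots to fill, someone must work at least ⌈13/5⌉ = 3 shifts, so k ≥ 3.
k = 3 works: Apr 5→Jensen, Apr 6→Kapoor, Apr 7→Jensen, Apr 8→Vasquez+Andersen, Apr 9→Vasquez+Andersen, Apr 10→Andersen+Petrov, Apr 11→Kapoor, Apr 12→Kapoor, Apr 13→Jensen, Apr 14→Vasquez.
Loads: Jensen 3, Kapoor 3, Vasquez 3, Andersen 3, Petrov 1 — all ≤ 3.

3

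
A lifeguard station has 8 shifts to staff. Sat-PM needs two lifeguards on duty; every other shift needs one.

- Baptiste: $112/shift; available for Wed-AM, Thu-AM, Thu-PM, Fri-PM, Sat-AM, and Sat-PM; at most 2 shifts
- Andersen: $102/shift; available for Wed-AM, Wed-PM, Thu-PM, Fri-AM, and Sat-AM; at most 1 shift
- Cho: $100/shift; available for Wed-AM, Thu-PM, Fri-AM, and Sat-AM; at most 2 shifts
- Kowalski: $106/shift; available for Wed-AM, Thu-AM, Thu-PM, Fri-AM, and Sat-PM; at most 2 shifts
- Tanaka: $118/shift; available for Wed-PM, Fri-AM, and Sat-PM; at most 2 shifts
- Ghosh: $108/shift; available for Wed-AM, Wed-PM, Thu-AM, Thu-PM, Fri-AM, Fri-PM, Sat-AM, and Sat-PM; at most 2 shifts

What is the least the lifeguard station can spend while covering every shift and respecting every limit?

Picking the cheapest available lifeguard for each shift independently would cost $930, but that ignores the shift limits.
An optimal schedule: Wed-AM→Cho, Wed-PM→Andersen, Thu-AM→Kowalski, Thu-PM→Baptiste, Fri-AM→Kowalski, Fri-PM→Ghosh, Sat-AM→Cho, Sat-PM→Ghosh+Baptiste.
Total: 100 + 102 + 106 + 112 + 106 + 108 + 100 + 108 + 112 = $954.

$954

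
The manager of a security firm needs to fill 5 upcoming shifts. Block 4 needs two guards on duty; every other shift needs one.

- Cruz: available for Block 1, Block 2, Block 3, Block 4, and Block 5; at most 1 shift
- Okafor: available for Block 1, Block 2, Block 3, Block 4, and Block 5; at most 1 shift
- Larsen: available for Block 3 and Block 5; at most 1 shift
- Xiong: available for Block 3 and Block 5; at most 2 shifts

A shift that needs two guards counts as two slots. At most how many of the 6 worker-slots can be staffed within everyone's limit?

Total capacity across all guards is 1+1+1+2 = 5, and 6 slots are needed, so at most 5 can be filled.
Shifts {Block 1, Block 4} need 3 slots but only Cruz and Okafor are available for them, supplying at most 2 — so at least 1 slot must go unfilled.
An assignment achieving 4: Block 1→Cruz, Block 2→Okafor, Block 3→Larsen, Block 5→Xiong.
Loads: Cruz 1/1, Okafor 1/1, Larsen 1/1, Xiong 1/2.

4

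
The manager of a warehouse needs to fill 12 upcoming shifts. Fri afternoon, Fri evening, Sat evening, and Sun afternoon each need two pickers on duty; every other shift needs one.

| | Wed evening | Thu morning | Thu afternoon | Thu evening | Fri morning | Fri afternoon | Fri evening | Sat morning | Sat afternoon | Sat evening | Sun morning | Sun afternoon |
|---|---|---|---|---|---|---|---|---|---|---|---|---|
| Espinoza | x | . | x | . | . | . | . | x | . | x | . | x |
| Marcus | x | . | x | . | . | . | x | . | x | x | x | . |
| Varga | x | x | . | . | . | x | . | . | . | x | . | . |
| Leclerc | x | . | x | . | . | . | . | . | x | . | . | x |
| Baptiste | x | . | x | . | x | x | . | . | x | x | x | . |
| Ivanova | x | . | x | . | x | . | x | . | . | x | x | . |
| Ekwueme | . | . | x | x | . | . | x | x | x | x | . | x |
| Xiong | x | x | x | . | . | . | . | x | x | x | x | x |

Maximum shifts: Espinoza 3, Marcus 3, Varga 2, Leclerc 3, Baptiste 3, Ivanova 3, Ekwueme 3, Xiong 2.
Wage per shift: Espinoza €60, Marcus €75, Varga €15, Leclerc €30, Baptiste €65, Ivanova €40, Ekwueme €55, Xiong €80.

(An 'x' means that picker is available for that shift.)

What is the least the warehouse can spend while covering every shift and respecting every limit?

€715

Thu evening can only be covered by Ekwueme, so that assignment is forced.
Fri afternoon can only be covered by Varga and Baptiste, so that assignment is forced.
Picking the cheapest available picker for each shift independently would cost €595, but that ignores the shift limits.
An optimal schedule: Wed evening→Leclerc, Thu morning→Varga, Thu afternoon→Espinoza, Thu evening→Ekwueme, Fri morning→Ivanova, Fri afternoon→Varga+Baptiste, Fri evening→Ivanova+Ekwueme, Sat morning→Ekwueme, Sat afternoon→Leclerc, Sat evening→Espinoza+Baptiste, Sun morning→Ivanova, Sun afternoon→Leclerc+Espinoza.
Total: 30 + 15 + 60 + 55 + 40 + 15 + 65 + 40 + 55 + 55 + 30 + 60 + 65 + 40 + 30 + 60 = €715.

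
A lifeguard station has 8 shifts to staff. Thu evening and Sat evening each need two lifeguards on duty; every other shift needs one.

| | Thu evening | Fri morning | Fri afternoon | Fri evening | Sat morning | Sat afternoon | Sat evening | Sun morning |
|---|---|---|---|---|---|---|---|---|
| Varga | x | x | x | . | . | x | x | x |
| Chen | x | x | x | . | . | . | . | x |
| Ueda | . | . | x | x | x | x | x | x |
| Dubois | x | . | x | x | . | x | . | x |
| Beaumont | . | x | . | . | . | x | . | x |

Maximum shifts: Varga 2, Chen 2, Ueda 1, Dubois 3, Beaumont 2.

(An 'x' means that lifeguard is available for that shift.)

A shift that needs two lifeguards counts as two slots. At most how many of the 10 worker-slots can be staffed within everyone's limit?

Total capacity across all lifeguards is 2+2+1+3+2 = 10, and 10 slots are needed, so at most 10 can be filled.
Shifts {Sat morning, Sat evening} need 3 slots but only Varga and Ueda are available for them, supplying at most 2 — so at least 1 slot must go unfilled.
An assignment achieving 9: Thu evening→Varga+Chen, Fri morning→Chen, Fri afternoon→Dubois, Fri evening→Dubois, Sat morning→Ueda, Sat afternoon→Dubois, Sat evening→Varga, Sun morning→Beaumont.
Loads: Varga 2/2, Chen 2/2, Ueda 1/1, Dubois 3/3, Beaumont 1/2.

9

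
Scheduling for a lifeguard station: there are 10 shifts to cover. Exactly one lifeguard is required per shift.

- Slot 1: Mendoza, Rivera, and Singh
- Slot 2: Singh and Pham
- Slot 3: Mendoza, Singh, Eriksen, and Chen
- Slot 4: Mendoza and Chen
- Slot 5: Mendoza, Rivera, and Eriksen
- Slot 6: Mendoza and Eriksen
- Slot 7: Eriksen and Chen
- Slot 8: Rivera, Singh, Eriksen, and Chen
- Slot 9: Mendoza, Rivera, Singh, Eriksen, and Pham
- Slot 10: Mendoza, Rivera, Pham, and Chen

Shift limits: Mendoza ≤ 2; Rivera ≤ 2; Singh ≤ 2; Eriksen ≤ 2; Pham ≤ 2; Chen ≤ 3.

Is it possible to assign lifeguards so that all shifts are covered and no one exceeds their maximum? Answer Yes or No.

One valid schedule: Slot 1→Rivera, Slot 2→Singh, Slot 3→Singh, Slot 4→Mendoza, Slot 5→Rivera, Slot 6→Mendoza, Slot 7→Eriksen, Slot 8→Eriksen, Slot 9→Pham, Slot 10→Pham.
Loads: Mendoza 2/2, Rivera 2/2, Singh 2/2, Eriksen 2/2, Pham 2/2, Chen 0/3 — all within limits.

Yes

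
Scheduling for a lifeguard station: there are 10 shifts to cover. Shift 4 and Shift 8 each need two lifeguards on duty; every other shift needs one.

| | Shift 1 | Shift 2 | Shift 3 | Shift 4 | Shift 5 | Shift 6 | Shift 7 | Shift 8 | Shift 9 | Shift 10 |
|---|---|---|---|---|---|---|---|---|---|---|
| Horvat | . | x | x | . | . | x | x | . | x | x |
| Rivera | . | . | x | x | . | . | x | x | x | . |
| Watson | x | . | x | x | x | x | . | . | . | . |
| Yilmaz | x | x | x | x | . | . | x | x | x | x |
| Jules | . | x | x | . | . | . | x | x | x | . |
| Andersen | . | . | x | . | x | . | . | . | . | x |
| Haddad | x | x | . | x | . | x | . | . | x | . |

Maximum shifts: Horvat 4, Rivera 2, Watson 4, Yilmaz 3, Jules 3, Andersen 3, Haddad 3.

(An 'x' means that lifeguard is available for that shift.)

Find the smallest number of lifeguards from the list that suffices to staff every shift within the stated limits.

4

12 slots to fill and no one can take more than 4, so at least ⌈12/4⌉ = 3 lifeguards are needed.
Any 3 lifeguards together have capacity at most 4+4+3 = 11 < 12 slots, so 3 can never suffice.
Horvat, Rivera, Watson, and Yilmaz alone can cover everything: Shift 1→Watson, Shift 2→Horvat, Shift 3→Watson, Shift 4→Rivera+Watson, Shift 5→Watson, Shift 6→Horvat, Shift 7→Horvat, Shift 8→Rivera+Yilmaz, Shift 9→Yilmaz, Shift 10→Horvat.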